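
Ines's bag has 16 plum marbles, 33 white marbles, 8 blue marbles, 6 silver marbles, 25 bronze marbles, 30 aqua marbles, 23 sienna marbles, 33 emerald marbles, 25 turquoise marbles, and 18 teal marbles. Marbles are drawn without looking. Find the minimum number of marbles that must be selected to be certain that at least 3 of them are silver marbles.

In the worst case for collecting silver marbles, every non-silver marble comes out first.
There are 16 + 33 + 8 + 25 + 30 + 23 + 33 + 25 + 18 = 211 non-silver marbles altogether.
After those, each further marble must be silver, so 211 + 3 = 214 draws guarantee 3 silver marbles.

214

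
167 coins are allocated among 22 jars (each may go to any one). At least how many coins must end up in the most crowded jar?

8

Pigeonhole: the 22 jars are the holes and the 167 coins are the pigeons.
If every jar held at most 7 coins, the total would be at most 22 × 7 = 154, which is less than 167.
So some jar holds at least ⌈167/22⌉ = 8 coins.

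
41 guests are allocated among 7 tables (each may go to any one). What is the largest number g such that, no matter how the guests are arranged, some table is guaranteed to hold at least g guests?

By pigeonhole, the 7 tables are the holes and the 41 guests are the pigeons.
If every table held at most 5 guests, the total would be at most 7 × 5 = 35, which is less than 41.
So some table holds at least ⌈41/7⌉ = 6 guests.

6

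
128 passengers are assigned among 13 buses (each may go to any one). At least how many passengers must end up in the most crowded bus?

10

By the pigeonhole principle, the 13 buses are the holes and the 128 passengers are the pigeons.
If every bus held at most 9 passengers, the total would be at most 13 × 9 = 117, which is less than 128.
So some bus holds at least ⌈128/13⌉ = 10 passengers.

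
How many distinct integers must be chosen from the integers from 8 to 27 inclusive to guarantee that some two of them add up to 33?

Two chosen integers sum to 33 exactly when both halves of some pair {x, 33−x} with 8 ≤ x ≤ 33−x ≤ 25 are chosen — 9 such pairs.
The remaining 2 elements (those with no distinct partner in range) can never complete a 33-sum, so the worst case takes all of them and one from each pair: 2 + 9 = 11.
The 12th integer has to be the second member of some pair, so 11 + 1 = 12.

12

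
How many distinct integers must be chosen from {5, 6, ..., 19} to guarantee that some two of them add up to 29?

11

Group the elements by complementary pair {x, 29−x}: {10,19}, {11,18}, {12,17}, …, giving 5 two-element pairs and 5 integers whose partner 29−x falls outside [5,19].
By pigeonhole, treating each of those 10 groups as a pigeonhole, one can pick one integer per group — 10 integers — with no two summing to 29.
The 11th integer lands in an occupied pair, forcing a sum of 29.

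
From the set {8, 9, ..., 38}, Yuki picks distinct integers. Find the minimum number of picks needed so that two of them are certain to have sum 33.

23

A set avoiding the sum 33 can contain at most one of each pair {x, 33−x}, plus the 13 elements whose complement lies outside the range.
The integers 17, …, 38 (22 of them) are such a set: any two sum to at least 17+18 = 35 > 33.
Any 23rd integer completes one of the 9 pairs, so 23 choices force a sum of 33.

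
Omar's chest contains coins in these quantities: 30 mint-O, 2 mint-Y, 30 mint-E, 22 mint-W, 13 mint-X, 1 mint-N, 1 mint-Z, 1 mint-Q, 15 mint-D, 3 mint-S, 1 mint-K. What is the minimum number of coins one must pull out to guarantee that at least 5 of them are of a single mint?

30

Pigeonhole: put each drawn coin into a box by mint. The largest draw with every box below 5 takes min(count, 4) from each mint; mints with fewer than 4 contribute all they have.
Σ min(cᵢ, 4) = 4 + 2 + 4 + 4 + 4 + 1 + 1 + 1 + 4 + 3 + 1 = 29.
Draw number 29 + 1 = 30 must push one box to 5.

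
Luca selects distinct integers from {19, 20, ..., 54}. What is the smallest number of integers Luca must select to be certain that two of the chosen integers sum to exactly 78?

22

A set avoiding the sum 78 can contain at most one of each pair {x, 78−x}, plus the 6 elements whose complement lies outside the range or equal to its own complement.
The integers 19, …, 39 (21 of them) are such a set: any two sum to at least 19+20 = 39 and at most 38+39 = 77 < 78.
Any 22nd integer completes one of the 15 pairs, so 22 choices force a sum of 78.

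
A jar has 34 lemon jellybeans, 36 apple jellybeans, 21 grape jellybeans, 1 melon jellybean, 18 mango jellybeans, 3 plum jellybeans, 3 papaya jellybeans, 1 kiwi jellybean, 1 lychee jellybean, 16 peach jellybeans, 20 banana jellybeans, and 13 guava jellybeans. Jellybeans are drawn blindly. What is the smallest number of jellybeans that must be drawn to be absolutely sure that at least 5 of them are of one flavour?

By pigeonhole, put each drawn jellybean into a box by flavour. The largest draw with every box below 5 takes min(count, 4) from each flavour; flavours with fewer than 4 contribute all they have.
Σ min(cᵢ, 4) = 4 + 4 + 4 + 1 + 4 + 3 + 3 + 1 + 1 + 4 + 4 + 4 = 37.
Draw number 37 + 1 = 38 must push one box to 5.

38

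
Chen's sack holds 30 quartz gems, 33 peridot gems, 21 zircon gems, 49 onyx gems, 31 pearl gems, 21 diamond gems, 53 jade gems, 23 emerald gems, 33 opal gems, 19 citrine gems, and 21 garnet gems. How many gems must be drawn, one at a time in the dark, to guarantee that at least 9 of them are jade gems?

In the worst case for collecting jade gems, every non-jade gem comes out first.
There are 30 + 33 + 21 + 49 + 31 + 21 + 23 + 33 + 19 + 21 = 281 non-jade gems altogether.
After those, each further gem must be jade, so 281 + 9 = 290 draws guarantee 9 jade gems.

290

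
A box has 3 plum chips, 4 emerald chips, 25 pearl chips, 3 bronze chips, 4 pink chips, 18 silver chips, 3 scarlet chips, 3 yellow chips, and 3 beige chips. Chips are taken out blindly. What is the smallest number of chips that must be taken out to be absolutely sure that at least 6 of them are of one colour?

An adversary could hand out at most 5 chips per colour (7 colours run out sooner): 3 + 4 + 5 + 3 + 4 + 5 + 3 + 3 + 3 = 33 chips and still no colour has 6.
By the pigeonhole principle, one more chip lands in a colour already at 5, so 34 draws are enough and 33 are not.

34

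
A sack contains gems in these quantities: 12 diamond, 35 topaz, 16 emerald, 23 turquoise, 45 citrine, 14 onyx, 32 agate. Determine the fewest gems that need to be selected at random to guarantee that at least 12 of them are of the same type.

By pigeonhole, the 7 types are the holes; the gems drawn are the pigeons.
To avoid 12 of any one type, the worst case takes at most 11 of each type.
That gives 11 + 11 + 11 + 11 + 11 + 11 + 11 = 77 gems with no type reaching 12.
The next gem forces some type to 12, so 77 + 1 = 78.

78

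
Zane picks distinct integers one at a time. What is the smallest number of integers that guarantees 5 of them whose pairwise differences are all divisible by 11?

45

Integers whose pairwise differences are multiples of 11 are exactly those sharing a remainder mod 11. Pigeonhole: the 11 residue classes mod 11 are the pigeonholes.
With 44 integers one could put 4 in each residue class and have no class reach 5.
The 45th integer pushes some class to 5, so 11·4 + 1 = 45.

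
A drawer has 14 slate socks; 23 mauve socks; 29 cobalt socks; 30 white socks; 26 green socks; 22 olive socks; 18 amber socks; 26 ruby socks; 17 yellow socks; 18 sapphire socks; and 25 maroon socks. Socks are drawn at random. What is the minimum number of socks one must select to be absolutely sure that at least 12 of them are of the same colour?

By pigeonhole, put each drawn sock into a box by colour. The largest draw with every box below 12 takes min(count, 11) from each colour.
Σ min(cᵢ, 11) = 11 + 11 + 11 + 11 + 11 + 11 + 11 + 11 + 11 + 11 + 11 = 121.
Draw number 121 + 1 = 122 must push one box to 12.

122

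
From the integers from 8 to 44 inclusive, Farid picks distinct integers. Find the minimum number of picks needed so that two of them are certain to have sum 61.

24

Two chosen integers sum to 61 exactly when both halves of some pair {x, 61−x} with 17 ≤ x ≤ 61−x ≤ 44 are chosen — 14 such pairs.
The remaining 9 elements (those with no distinct partner in range) can never complete a 61-sum, so the worst case takes all of them and one from each pair: 9 + 14 = 23.
Pigeonhole: the 24th integer has to be the second member of some pair, so 23 + 1 = 24.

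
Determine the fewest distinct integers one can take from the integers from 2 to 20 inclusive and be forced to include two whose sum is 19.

Group the elements by complementary pair {x, 19−x}: {2,17}, {3,16}, {4,15}, …, giving 8 two-element pairs and 3 integers whose partner 19−x falls outside [2,20].
Treating each of those 11 groups as a pigeonhole, one can pick one integer per group — 11 integers — with no two summing to 19.
The 12th integer lands in an occupied pair, forcing a sum of 19.

12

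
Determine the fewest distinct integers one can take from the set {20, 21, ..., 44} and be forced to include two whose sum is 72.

Group the elements by complementary pair {x, 72−x}: {28,44}, {29,43}, {30,42}, …, giving 8 two-element pairs, the single value 36 (it cannot pair with itself since the integers are distinct), and 8 integers whose partner 72−x falls outside [20,44].
By the pigeonhole principle, treating each of those 17 groups as a pigeonhole, one can pick one integer per group — 17 integers — with no two summing to 72.
The 18th integer lands in an occupied pair, forcing a sum of 72.

18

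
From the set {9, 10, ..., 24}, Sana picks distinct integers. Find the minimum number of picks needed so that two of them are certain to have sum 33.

9

Two chosen integers sum to 33 exactly when both halves of some pair {x, 33−x} with 9 ≤ x ≤ 33−x ≤ 24 are chosen — 8 such pairs.
Every element belongs to one of those pairs, so the worst case picks one from each: 8 integers.
The 9th integer has to be the second member of some pair, so 8 + 1 = 9.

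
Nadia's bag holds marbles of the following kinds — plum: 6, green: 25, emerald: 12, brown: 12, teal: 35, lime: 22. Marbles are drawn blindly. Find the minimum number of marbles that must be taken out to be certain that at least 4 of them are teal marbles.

81

In the worst case for collecting teal marbles, every non-teal marble comes out first.
There are 6 + 25 + 12 + 12 + 22 = 77 non-teal marbles altogether.
After those, each further marble must be teal, so 77 + 4 = 81 draws guarantee 4 teal marbles.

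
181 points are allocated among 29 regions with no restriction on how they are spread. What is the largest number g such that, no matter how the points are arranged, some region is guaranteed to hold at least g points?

By pigeonhole, the 29 regions are the holes and the 181 points are the pigeons.
If every region held at most 6 points, the total would be at most 29 × 6 = 174, which is less than 181.
So some region holds at least ⌈181/29⌉ = 7 points.

7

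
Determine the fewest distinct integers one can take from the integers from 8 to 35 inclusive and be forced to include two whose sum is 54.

21

Two chosen integers sum to 54 exactly when both halves of some pair {x, 54−x} with 19 ≤ x ≤ 54−x ≤ 35 are chosen — 8 such pairs.
The remaining 12 elements (those with no distinct partner in range) can never complete a 54-sum, so the worst case takes all of them and one from each pair: 12 + 8 = 20.
By pigeonhole, the 21st integer has to be the second member of some pair, so 20 + 1 = 21.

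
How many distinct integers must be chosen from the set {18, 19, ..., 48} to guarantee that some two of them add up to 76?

22

Group the elements by complementary pair {x, 76−x}: {28,48}, {29,47}, {30,46}, …, giving 10 two-element pairs, the single value 38 (it cannot pair with itself since the integers are distinct), and 10 integers whose partner 76−x falls outside [18,48].
Treating each of those 21 groups as a pigeonhole, one can pick one integer per group — 21 integers — with no two summing to 76.
The 22nd integer lands in an occupied pair, forcing a sum of 76.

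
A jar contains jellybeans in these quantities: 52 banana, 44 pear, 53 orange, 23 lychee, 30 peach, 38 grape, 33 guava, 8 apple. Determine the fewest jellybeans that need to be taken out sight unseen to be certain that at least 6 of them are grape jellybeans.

249

In the worst case for collecting grape jellybeans, every non-grape jellybean comes out first.
There are 52 + 44 + 53 + 23 + 30 + 33 + 8 = 243 non-grape jellybeans altogether.
After those, each further jellybean must be grape, so 243 + 6 = 249 draws guarantee 6 grape jellybeans.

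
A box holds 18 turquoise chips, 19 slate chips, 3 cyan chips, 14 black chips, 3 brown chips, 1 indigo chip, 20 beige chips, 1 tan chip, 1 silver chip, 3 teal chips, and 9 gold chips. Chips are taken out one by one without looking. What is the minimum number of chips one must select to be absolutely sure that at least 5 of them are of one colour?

An adversary could hand out at most 4 chips per colour (6 colours run out sooner): 4 + 4 + 3 + 4 + 3 + 1 + 4 + 1 + 1 + 3 + 4 = 32 chips and still no colour has 5.
By pigeonhole, one more chip lands in a colour already at 4, so 33 draws are enough and 32 are not.

33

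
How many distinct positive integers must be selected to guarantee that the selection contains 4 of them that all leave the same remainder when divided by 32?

Pigeonhole: the 32 residue classes mod 32 are the pigeonholes.
With 96 integers one could put 3 in each residue class and have no class reach 4.
The 97th integer pushes some class to 4, so 32·3 + 1 = 97.

97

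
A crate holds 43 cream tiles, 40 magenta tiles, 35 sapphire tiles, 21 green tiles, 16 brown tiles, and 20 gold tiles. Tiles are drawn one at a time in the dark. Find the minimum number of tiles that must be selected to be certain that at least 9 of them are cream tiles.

141

In the worst case for collecting cream tiles, every non-cream tile comes out first.
There are 40 + 35 + 21 + 16 + 20 = 132 non-cream tiles altogether.
After those, each further tile must be cream, so 132 + 9 = 141 draws guarantee 9 cream tiles.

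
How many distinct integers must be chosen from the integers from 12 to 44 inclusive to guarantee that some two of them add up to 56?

Group the elements by complementary pair {x, 56−x}: {12,44}, {13,43}, {14,42}, …, giving 16 two-element pairs and the single value 28 (it cannot pair with itself since the integers are distinct).
Treating each of those 17 groups as a pigeonhole, one can pick one integer per group — 17 integers — with no two summing to 56.
The 18th integer lands in an occupied pair, forcing a sum of 56.

18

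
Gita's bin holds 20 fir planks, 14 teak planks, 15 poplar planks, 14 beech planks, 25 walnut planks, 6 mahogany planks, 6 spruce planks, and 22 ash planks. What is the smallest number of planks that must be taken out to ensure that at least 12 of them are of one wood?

79

An adversary could hand out at most 11 planks per wood (mahogany, spruce run out sooner): 11 + 11 + 11 + 11 + 11 + 6 + 6 + 11 = 78 planks and still no wood has 12.
By pigeonhole, one more plank lands in a wood already at 11, so 79 draws are enough and 78 are not.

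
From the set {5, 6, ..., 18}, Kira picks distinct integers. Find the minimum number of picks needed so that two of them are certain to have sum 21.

9

A set avoiding the sum 21 can contain at most one of each pair {x, 21−x}, plus the 2 elements whose complement lies outside the range.
The integers 11, …, 18 (8 of them) are such a set: any two sum to at least 11+12 = 23 > 21.
Any 9th integer completes one of the 6 pairs, so 9 choices force a sum of 21.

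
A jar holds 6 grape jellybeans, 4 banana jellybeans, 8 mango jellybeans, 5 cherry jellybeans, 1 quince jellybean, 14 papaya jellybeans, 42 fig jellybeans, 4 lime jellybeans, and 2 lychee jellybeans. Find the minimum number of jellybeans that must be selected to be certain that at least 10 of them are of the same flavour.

49

By pigeonhole, the 9 flavours are the holes; the jellybeans drawn are the pigeons.
To avoid 10 of any one flavour, the worst case takes at most 9 of each flavour, or every jellybean of a flavour that has fewer than 9.
That gives 6 + 4 + 8 + 5 + 1 + 9 + 9 + 4 + 2 = 48 jellybeans with no flavour reaching 10.
The next jellybean forces some flavour to 10, so 48 + 1 = 49.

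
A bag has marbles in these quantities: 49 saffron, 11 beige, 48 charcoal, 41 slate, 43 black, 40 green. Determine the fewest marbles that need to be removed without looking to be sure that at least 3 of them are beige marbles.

224

In the worst case for collecting beige marbles, every non-beige marble comes out first.
There are 49 + 48 + 41 + 43 + 40 = 221 non-beige marbles altogether.
After those, each further marble must be beige, so 221 + 3 = 224 draws guarantee 3 beige marbles.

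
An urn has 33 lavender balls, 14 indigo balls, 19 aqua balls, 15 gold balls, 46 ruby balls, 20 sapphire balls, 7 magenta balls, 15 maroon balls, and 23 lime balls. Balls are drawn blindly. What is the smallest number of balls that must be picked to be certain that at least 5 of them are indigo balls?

In the worst case for collecting indigo balls, every non-indigo ball comes out first.
There are 33 + 19 + 15 + 46 + 20 + 7 + 15 + 23 = 178 non-indigo balls altogether.
After those, each further ball must be indigo, so 178 + 5 = 183 draws guarantee 5 indigo balls.

183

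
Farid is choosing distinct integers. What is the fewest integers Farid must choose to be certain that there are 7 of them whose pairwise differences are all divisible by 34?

205

Integers whose pairwise differences are multiples of 34 are exactly those sharing a remainder mod 34. By pigeonhole, the 34 residue classes mod 34 are the pigeonholes.
With 204 integers one could put 6 in each residue class and have no class reach 7.
The 205th integer pushes some class to 7, so 34·6 + 1 = 205.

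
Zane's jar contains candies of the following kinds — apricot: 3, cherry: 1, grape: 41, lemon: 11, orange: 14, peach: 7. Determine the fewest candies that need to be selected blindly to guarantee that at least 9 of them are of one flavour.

Put each drawn candy into a box by flavour. The largest draw with every box below 9 takes min(count, 8) from each flavour; flavours with fewer than 8 contribute all they have.
Σ min(cᵢ, 8) = 3 + 1 + 8 + 8 + 8 + 7 = 35.
Draw number 35 + 1 = 36 must push one box to 9.

36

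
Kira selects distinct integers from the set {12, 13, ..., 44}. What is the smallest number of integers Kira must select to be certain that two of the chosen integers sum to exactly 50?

21

Group the elements by complementary pair {x, 50−x}: {12,38}, {13,37}, {14,36}, …, giving 13 two-element pairs, the single value 25 (it cannot pair with itself since the integers are distinct), and 6 integers whose partner 50−x falls outside [12,44].
Treating each of those 20 groups as a pigeonhole, one can pick one integer per group — 20 integers — with no two summing to 50.
The 21st integer lands in an occupied pair, forcing a sum of 50.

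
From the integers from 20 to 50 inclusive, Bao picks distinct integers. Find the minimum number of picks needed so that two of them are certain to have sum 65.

A set avoiding the sum 65 can contain at most one of each pair {x, 65−x}, plus the 5 elements whose complement lies outside the range.
The integers 33, …, 50 (18 of them) are such a set: any two sum to at least 33+34 = 67 > 65.
By pigeonhole, any 19th integer completes one of the 13 pairs, so 19 choices force a sum of 65.

19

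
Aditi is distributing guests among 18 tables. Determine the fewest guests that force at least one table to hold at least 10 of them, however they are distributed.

With 162 guests one could put exactly 9 in each of the 18 tables, and no table would reach 10.
One more guest must land in a table that already has 9, giving it 10.
So 18 × 9 + 1 = 163 guests are required.

163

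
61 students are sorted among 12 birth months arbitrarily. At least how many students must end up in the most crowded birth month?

By the pigeonhole principle, the 12 birth months are the holes and the 61 students are the pigeons.
If every birth month held at most 5 students, the total would be at most 12 × 5 = 60, which is less than 61.
So some birth month holds at least ⌈61/12⌉ = 6 students.

6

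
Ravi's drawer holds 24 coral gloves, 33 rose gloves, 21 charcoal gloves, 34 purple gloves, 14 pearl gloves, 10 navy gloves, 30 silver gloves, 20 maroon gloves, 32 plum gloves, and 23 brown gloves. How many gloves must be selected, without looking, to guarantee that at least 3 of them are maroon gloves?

224

In the worst case for collecting maroon gloves, every non-maroon glove comes out first.
There are 24 + 33 + 21 + 34 + 14 + 10 + 30 + 32 + 23 = 221 non-maroon gloves altogether.
After those, each further glove must be maroon, so 221 + 3 = 224 draws guarantee 3 maroon gloves.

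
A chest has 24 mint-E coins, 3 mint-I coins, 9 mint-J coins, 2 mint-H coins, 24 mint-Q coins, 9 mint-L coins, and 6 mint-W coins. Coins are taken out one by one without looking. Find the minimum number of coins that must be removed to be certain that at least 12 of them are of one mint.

52

The 7 mints are the holes; the coins drawn are the pigeons.
To avoid 12 of any one mint, the worst case takes at most 11 of each mint, or every coin of a mint that has fewer than 11.
That gives 11 + 3 + 9 + 2 + 11 + 9 + 6 = 51 coins with no mint reaching 12.
The next coin forces some mint to 12, so 51 + 1 = 52.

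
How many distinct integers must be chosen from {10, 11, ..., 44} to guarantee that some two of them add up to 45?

23

Two chosen integers sum to 45 exactly when both halves of some pair {x, 45−x} with 10 ≤ x ≤ 45−x ≤ 35 are chosen — 13 such pairs.
The remaining 9 elements (those with no distinct partner in range) can never complete a 45-sum, so the worst case takes all of them and one from each pair: 9 + 13 = 22.
The 23rd integer has to be the second member of some pair, so 22 + 1 = 23.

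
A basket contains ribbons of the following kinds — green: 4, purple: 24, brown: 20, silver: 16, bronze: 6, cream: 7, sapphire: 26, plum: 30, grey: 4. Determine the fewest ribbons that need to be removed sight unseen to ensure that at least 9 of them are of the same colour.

62

An adversary could hand out at most 8 ribbons per colour (4 colours run out sooner): 4 + 8 + 8 + 8 + 6 + 7 + 8 + 8 + 4 = 61 ribbons and still no colour has 9.
One more ribbon lands in a colour already at 8, so 62 draws are enough and 61 are not.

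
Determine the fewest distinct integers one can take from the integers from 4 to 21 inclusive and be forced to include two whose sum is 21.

Group the elements by complementary pair {x, 21−x}: {4,17}, {5,16}, {6,15}, …, giving 7 two-element pairs and 4 integers whose partner 21−x falls outside [4,21].
Treating each of those 11 groups as a pigeonhole, one can pick one integer per group — 11 integers — with no two summing to 21.
The 12th integer lands in an occupied pair, forcing a sum of 21.

12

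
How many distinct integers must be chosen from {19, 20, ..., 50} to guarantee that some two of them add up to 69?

17

A set avoiding the sum 69 can contain at most one of each pair {x, 69−x}.
The integers 35, …, 50 (16 of them) are such a set: any two sum to at least 35+36 = 71 > 69.
Any 17th integer completes one of the 16 pairs, so 17 choices force a sum of 69.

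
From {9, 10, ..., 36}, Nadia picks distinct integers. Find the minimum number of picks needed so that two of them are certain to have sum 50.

18

Group the elements by complementary pair {x, 50−x}: {14,36}, {15,35}, {16,34}, …, giving 11 two-element pairs; the single value 25 (it cannot pair with itself since the integers are distinct); and 5 integers whose partner 50−x falls outside [9,36].
By the pigeonhole principle, treating each of those 17 groups as a pigeonhole, one can pick one integer per group — 17 integers — with no two summing to 50.
The 18th integer lands in an occupied pair, forcing a sum of 50.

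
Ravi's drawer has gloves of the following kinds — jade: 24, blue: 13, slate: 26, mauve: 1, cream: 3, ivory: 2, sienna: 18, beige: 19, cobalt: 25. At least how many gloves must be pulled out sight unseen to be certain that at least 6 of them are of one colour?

37

Pigeonhole: put each drawn glove into a box by colour. The largest draw with every box below 6 takes min(count, 5) from each colour; colours with fewer than 5 contribute all they have.
Σ min(cᵢ, 5) = 5 + 5 + 5 + 1 + 3 + 2 + 5 + 5 + 5 = 36.
Draw number 36 + 1 = 37 must push one box to 6.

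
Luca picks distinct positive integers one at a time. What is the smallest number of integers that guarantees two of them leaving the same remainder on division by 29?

30

Pigeonhole: the 29 residue classes mod 29 are the pigeonholes.
With 29 integers one could put 1 in each residue class and have no class reach 2.
The 30th integer pushes some class to 2, so 29·1 + 1 = 30.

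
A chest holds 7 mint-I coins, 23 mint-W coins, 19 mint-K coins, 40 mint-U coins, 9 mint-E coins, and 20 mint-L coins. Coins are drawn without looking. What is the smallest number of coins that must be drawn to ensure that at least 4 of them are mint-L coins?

102

In the worst case for collecting mint-L coins, every non-mint-L coin comes out first.
There are 7 + 23 + 19 + 40 + 9 = 98 non-mint-L coins altogether.
After those, each further coin must be mint-L, so 98 + 4 = 102 draws guarantee 4 mint-L coins.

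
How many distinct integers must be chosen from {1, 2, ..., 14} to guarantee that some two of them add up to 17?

9

A set avoiding the sum 17 can contain at most one of each pair {x, 17−x}, plus the 2 elements whose complement lies outside the range.
The integers 1, …, 8 (8 of them) are such a set: any two sum to at least 1+2 = 3 and at most 7+8 = 15 < 17.
By pigeonhole, any 9th integer completes one of the 6 pairs, so 9 choices force a sum of 17.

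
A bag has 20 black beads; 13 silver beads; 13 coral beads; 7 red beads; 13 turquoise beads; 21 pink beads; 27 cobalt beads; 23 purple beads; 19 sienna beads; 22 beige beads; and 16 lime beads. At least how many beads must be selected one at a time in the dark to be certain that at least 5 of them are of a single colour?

The 11 colours are the holes; the beads drawn are the pigeons.
To avoid 5 of any one colour, the worst case takes at most 4 of each colour.
That gives 4 + 4 + 4 + 4 + 4 + 4 + 4 + 4 + 4 + 4 + 4 = 44 beads with no colour reaching 5.
The next bead forces some colour to 5, so 44 + 1 = 45.

45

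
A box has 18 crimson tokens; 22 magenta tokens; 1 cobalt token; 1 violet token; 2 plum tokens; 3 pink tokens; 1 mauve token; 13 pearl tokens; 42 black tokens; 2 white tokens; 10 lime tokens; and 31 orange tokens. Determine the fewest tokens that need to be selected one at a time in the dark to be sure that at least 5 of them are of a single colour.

35

Pigeonhole: the 12 colours are the holes; the tokens drawn are the pigeons.
To avoid 5 of any one colour, the worst case takes at most 4 of each colour, or every token of a colour that has fewer than 4.
That gives 4 + 4 + 1 + 1 + 2 + 3 + 1 + 4 + 4 + 2 + 4 + 4 = 34 tokens with no colour reaching 5.
The next token forces some colour to 5, so 34 + 1 = 35.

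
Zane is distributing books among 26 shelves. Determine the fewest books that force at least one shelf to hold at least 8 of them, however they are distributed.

With 182 books one could put exactly 7 in each of the 26 shelves, and no shelf would reach 8.
By the pigeonhole principle, one more book must land in a shelf that already has 7, giving it 8.
So 26 × 7 + 1 = 183 books are required.

183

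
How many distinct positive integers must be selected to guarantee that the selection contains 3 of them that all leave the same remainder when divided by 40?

The 40 residue classes mod 40 are the pigeonholes.
With 80 integers one could put 2 in each residue class and have no class reach 3.
The 81st integer pushes some class to 3, so 40·2 + 1 = 81.

81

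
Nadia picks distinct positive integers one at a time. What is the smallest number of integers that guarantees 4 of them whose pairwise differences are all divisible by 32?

97

Integers whose pairwise differences are multiples of 32 are exactly those sharing a remainder mod 32. The 32 residue classes mod 32 are the pigeonholes.
With 96 integers one could put 3 in each residue class and have no class reach 4.
The 97th integer pushes some class to 4, so 32·3 + 1 = 97.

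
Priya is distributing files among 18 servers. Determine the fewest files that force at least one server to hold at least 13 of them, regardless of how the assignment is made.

217

With 216 files one could put exactly 12 in each of the 18 servers, and no server would reach 13.
One more file must land in a server that already has 12, giving it 13.
So 18 × 12 + 1 = 217 files are required.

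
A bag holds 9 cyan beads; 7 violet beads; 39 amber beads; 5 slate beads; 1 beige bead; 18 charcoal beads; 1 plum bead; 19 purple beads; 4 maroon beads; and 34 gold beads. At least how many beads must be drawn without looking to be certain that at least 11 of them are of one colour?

The 10 colours are the holes; the beads drawn are the pigeons.
To avoid 11 of any one colour, the worst case takes at most 10 of each colour, or every bead of a colour that has fewer than 10.
That gives 9 + 7 + 10 + 5 + 1 + 10 + 1 + 10 + 4 + 10 = 67 beads with no colour reaching 11.
The next bead forces some colour to 11, so 67 + 1 = 68.

68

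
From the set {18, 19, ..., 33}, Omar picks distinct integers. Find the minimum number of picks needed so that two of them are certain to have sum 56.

12

Group the elements by complementary pair {x, 56−x}: {23,33}, {24,32}, {25,31}, …, giving 5 two-element pairs; the single value 28 (it cannot pair with itself since the integers are distinct); and 5 integers whose partner 56−x falls outside [18,33].
By the pigeonhole principle, treating each of those 11 groups as a pigeonhole, one can pick one integer per group — 11 integers — with no two summing to 56.
The 12th integer lands in an occupied pair, forcing a sum of 56.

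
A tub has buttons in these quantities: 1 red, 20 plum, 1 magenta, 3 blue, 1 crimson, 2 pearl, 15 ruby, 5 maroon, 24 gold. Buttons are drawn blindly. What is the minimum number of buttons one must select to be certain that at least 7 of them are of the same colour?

An adversary could hand out at most 6 buttons per colour (6 colours run out sooner): 1 + 6 + 1 + 3 + 1 + 2 + 6 + 5 + 6 = 31 buttons and still no colour has 7.
One more button lands in a colour already at 6, so 32 draws are enough and 31 are not.

32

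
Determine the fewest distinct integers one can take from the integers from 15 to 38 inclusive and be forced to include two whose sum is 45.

17

Two chosen integers sum to 45 exactly when both halves of some pair {x, 45−x} with 15 ≤ x ≤ 45−x ≤ 30 are chosen — 8 such pairs.
The remaining 8 elements (those with no distinct partner in range) can never complete a 45-sum, so the worst case takes all of them and one from each pair: 8 + 8 = 16.
Pigeonhole: the 17th integer has to be the second member of some pair, so 16 + 1 = 17.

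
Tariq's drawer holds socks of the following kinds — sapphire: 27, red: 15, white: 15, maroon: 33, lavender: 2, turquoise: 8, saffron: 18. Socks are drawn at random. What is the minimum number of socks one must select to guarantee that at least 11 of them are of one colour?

61

An adversary could hand out at most 10 socks per colour (lavender, turquoise run out sooner): 10 + 10 + 10 + 10 + 2 + 8 + 10 = 60 socks and still no colour has 11.
By pigeonhole, one more sock lands in a colour already at 10, so 61 draws are enough and 60 are not.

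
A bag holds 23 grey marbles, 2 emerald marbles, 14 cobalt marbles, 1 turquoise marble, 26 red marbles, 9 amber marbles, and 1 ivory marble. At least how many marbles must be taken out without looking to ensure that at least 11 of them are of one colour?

Pigeonhole: put each drawn marble into a box by colour. The largest draw with every box below 11 takes min(count, 10) from each colour; colours with fewer than 10 contribute all they have.
Σ min(cᵢ, 10) = 10 + 2 + 10 + 1 + 10 + 9 + 1 = 43.
Draw number 43 + 1 = 44 must push one box to 11.

44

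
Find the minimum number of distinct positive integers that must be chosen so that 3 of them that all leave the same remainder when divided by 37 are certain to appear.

75

The 37 residue classes mod 37 are the pigeonholes.
With 74 integers one could put 2 in each residue class and have no class reach 3.
The 75th integer pushes some class to 3, so 37·2 + 1 = 75.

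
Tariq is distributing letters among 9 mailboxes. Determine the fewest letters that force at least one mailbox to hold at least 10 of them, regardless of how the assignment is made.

82

With 81 letters one could put exactly 9 in each of the 9 mailboxes, and no mailbox would reach 10.
One more letter must land in a mailbox that already has 9, giving it 10.
So 9 × 9 + 1 = 82 letters are required.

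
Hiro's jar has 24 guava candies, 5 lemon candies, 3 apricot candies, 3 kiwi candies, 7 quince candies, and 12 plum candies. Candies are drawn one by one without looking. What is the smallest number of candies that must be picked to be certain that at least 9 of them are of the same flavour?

An adversary could hand out at most 8 candies per flavour (4 flavours run out sooner): 8 + 5 + 3 + 3 + 7 + 8 = 34 candies and still no flavour has 9.
One more candy lands in a flavour already at 8, so 35 draws are enough and 34 are not.

35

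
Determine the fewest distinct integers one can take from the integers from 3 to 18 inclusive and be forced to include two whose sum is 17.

11

Two chosen integers sum to 17 exactly when both halves of some pair {x, 17−x} with 3 ≤ x ≤ 17−x ≤ 14 are chosen — 6 such pairs.
The remaining 4 elements (those with no distinct partner in range) can never complete a 17-sum, so the worst case takes all of them and one from each pair: 4 + 6 = 10.
Pigeonhole: the 11th integer has to be the second member of some pair, so 10 + 1 = 11.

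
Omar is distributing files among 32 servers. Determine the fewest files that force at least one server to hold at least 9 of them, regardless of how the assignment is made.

With 256 files one could put exactly 8 in each of the 32 servers, and no server would reach 9.
By pigeonhole, one more file must land in a server that already has 8, giving it 9.
So 32 × 8 + 1 = 257 files are required.

257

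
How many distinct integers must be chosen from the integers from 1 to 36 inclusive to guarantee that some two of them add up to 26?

Group the elements by complementary pair {x, 26−x}: {1,25}, {2,24}, {3,23}, …, giving 12 two-element pairs, the single value 13 (it cannot pair with itself since the integers are distinct), and 11 integers whose partner 26−x falls outside [1,36].
Treating each of those 24 groups as a pigeonhole, one can pick one integer per group — 24 integers — with no two summing to 26.
The 25th integer lands in an occupied pair, forcing a sum of 26.

25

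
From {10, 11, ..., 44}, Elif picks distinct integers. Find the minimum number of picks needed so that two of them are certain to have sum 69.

Group the elements by complementary pair {x, 69−x}: {25,44}, {26,43}, {27,42}, …, giving 10 two-element pairs and 15 integers whose partner 69−x falls outside [10,44].
Pigeonhole: treating each of those 25 groups as a pigeonhole, one can pick one integer per group — 25 integers — with no two summing to 69.
The 26th integer lands in an occupied pair, forcing a sum of 69.

26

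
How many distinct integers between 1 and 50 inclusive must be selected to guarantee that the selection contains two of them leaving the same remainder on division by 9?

10

Pigeonhole: the 9 residue classes mod 9 are the pigeonholes.
With 9 integers one could put 1 in each residue class and have no class reach 2.
The 10th integer pushes some class to 2, so 9·1 + 1 = 10.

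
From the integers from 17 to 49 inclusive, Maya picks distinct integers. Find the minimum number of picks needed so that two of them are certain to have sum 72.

21

Group the elements by complementary pair {x, 72−x}: {23,49}, {24,48}, {25,47}, …, giving 13 two-element pairs; the single value 36 (it cannot pair with itself since the integers are distinct); and 6 integers whose partner 72−x falls outside [17,49].
Treating each of those 20 groups as a pigeonhole, one can pick one integer per group — 20 integers — with no two summing to 72.
The 21st integer lands in an occupied pair, forcing a sum of 72.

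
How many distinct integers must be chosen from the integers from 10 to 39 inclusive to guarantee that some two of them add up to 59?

21

Group the elements by complementary pair {x, 59−x}: {20,39}, {21,38}, {22,37}, …, giving 10 two-element pairs and 10 integers whose partner 59−x falls outside [10,39].
By pigeonhole, treating each of those 20 groups as a pigeonhole, one can pick one integer per group — 20 integers — with no two summing to 59.
The 21st integer lands in an occupied pair, forcing a sum of 59.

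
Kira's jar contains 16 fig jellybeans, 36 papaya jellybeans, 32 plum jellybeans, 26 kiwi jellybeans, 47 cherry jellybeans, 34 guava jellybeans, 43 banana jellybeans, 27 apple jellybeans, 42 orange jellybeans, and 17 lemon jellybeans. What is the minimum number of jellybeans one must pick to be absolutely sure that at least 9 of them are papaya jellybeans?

In the worst case for collecting papaya jellybeans, every non-papaya jellybean comes out first.
There are 16 + 32 + 26 + 47 + 34 + 43 + 27 + 42 + 17 = 284 non-papaya jellybeans altogether.
After those, each further jellybean must be papaya, so 284 + 9 = 293 draws guarantee 9 papaya jellybeans.

293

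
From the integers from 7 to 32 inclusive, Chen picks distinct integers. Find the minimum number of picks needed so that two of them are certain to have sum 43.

A set avoiding the sum 43 can contain at most one of each pair {x, 43−x}, plus the 4 elements whose complement lies outside the range.
The integers 7, …, 21 (15 of them) are such a set: any two sum to at least 7+8 = 15 and at most 20+21 = 41 < 43.
Pigeonhole: any 16th integer completes one of the 11 pairs, so 16 choices force a sum of 43.

16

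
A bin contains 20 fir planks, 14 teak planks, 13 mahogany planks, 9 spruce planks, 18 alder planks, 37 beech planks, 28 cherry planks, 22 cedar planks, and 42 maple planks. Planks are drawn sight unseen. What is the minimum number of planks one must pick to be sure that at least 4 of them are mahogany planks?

194

In the worst case for collecting mahogany planks, every non-mahogany plank comes out first.
There are 20 + 14 + 9 + 18 + 37 + 28 + 22 + 42 = 190 non-mahogany planks altogether.
After those, each further plank must be mahogany, so 190 + 4 = 194 draws guarantee 4 mahogany planks.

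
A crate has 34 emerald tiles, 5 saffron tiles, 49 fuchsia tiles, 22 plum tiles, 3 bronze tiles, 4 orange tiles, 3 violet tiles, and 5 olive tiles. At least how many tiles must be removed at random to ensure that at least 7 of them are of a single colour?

The 8 colours are the holes; the tiles drawn are the pigeons.
To avoid 7 of any one colour, the worst case takes at most 6 of each colour, or every tile of a colour that has fewer than 6.
That gives 6 + 5 + 6 + 6 + 3 + 4 + 3 + 5 = 38 tiles with no colour reaching 7.
The next tile forces some colour to 7, so 38 + 1 = 39.

39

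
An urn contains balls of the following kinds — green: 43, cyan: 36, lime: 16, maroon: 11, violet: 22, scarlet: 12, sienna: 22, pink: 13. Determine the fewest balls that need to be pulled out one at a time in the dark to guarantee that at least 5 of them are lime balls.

In the worst case for collecting lime balls, every non-lime ball comes out first.
There are 43 + 36 + 11 + 22 + 12 + 22 + 13 = 159 non-lime balls altogether.
After those, each further ball must be lime, so 159 + 5 = 164 draws guarantee 5 lime balls.

164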